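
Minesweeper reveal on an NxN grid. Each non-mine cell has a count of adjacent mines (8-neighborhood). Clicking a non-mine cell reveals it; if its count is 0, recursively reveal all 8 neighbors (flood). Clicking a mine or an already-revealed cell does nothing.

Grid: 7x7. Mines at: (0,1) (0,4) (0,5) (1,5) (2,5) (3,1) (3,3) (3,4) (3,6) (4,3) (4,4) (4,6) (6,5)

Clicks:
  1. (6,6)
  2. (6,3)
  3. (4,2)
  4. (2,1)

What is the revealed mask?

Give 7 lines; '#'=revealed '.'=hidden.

Click 1 (6,6) count=1: revealed 1 new [(6,6)] -> total=1
Click 2 (6,3) count=0: revealed 13 new [(4,0) (4,1) (4,2) (5,0) (5,1) (5,2) (5,3) (5,4) (6,0) (6,1) (6,2) (6,3) (6,4)] -> total=14
Click 3 (4,2) count=3: revealed 0 new [(none)] -> total=14
Click 4 (2,1) count=1: revealed 1 new [(2,1)] -> total=15

Answer: .......
.......
.#.....
.......
###....
#####..
#####.#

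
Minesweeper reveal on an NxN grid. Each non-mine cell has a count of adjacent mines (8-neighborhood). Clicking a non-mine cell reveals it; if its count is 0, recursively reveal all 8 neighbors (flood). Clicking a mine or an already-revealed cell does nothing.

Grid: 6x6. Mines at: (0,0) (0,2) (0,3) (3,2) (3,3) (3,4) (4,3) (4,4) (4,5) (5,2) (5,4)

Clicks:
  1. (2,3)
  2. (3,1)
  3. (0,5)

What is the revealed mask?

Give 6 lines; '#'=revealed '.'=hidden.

Answer: ....##
....##
...###
.#....
......
......

Derivation:
Click 1 (2,3) count=3: revealed 1 new [(2,3)] -> total=1
Click 2 (3,1) count=1: revealed 1 new [(3,1)] -> total=2
Click 3 (0,5) count=0: revealed 6 new [(0,4) (0,5) (1,4) (1,5) (2,4) (2,5)] -> total=8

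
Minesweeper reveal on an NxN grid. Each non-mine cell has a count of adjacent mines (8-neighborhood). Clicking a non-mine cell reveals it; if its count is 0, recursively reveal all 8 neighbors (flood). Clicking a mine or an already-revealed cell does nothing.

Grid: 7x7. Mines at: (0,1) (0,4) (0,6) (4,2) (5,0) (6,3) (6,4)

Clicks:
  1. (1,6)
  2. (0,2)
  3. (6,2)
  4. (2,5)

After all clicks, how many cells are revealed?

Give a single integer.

Answer: 35

Derivation:
Click 1 (1,6) count=1: revealed 1 new [(1,6)] -> total=1
Click 2 (0,2) count=1: revealed 1 new [(0,2)] -> total=2
Click 3 (6,2) count=1: revealed 1 new [(6,2)] -> total=3
Click 4 (2,5) count=0: revealed 32 new [(1,0) (1,1) (1,2) (1,3) (1,4) (1,5) (2,0) (2,1) (2,2) (2,3) (2,4) (2,5) (2,6) (3,0) (3,1) (3,2) (3,3) (3,4) (3,5) (3,6) (4,0) (4,1) (4,3) (4,4) (4,5) (4,6) (5,3) (5,4) (5,5) (5,6) (6,5) (6,6)] -> total=35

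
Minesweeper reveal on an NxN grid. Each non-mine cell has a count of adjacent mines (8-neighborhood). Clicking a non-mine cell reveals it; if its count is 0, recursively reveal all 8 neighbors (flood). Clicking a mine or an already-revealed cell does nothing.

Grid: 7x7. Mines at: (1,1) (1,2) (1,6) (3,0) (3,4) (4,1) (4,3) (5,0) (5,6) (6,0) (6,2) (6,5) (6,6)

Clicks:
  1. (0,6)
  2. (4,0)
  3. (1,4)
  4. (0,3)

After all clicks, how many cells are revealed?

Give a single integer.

Answer: 11

Derivation:
Click 1 (0,6) count=1: revealed 1 new [(0,6)] -> total=1
Click 2 (4,0) count=3: revealed 1 new [(4,0)] -> total=2
Click 3 (1,4) count=0: revealed 9 new [(0,3) (0,4) (0,5) (1,3) (1,4) (1,5) (2,3) (2,4) (2,5)] -> total=11
Click 4 (0,3) count=1: revealed 0 new [(none)] -> total=11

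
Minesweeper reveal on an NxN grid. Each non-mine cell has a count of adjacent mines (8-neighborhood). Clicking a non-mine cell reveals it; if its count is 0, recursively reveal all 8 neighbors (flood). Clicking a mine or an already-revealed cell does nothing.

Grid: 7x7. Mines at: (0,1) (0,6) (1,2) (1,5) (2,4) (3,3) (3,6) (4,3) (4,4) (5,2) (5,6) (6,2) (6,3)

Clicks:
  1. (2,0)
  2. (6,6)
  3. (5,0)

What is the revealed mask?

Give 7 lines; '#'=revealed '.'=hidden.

Click 1 (2,0) count=0: revealed 15 new [(1,0) (1,1) (2,0) (2,1) (2,2) (3,0) (3,1) (3,2) (4,0) (4,1) (4,2) (5,0) (5,1) (6,0) (6,1)] -> total=15
Click 2 (6,6) count=1: revealed 1 new [(6,6)] -> total=16
Click 3 (5,0) count=0: revealed 0 new [(none)] -> total=16

Answer: .......
##.....
###....
###....
###....
##.....
##....#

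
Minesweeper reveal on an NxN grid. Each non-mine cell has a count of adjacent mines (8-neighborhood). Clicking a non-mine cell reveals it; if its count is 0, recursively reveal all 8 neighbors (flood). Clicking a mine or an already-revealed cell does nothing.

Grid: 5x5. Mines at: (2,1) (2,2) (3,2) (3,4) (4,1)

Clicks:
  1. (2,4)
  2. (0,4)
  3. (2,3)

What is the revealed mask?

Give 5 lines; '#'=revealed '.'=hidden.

Answer: #####
#####
...##
.....
.....

Derivation:
Click 1 (2,4) count=1: revealed 1 new [(2,4)] -> total=1
Click 2 (0,4) count=0: revealed 11 new [(0,0) (0,1) (0,2) (0,3) (0,4) (1,0) (1,1) (1,2) (1,3) (1,4) (2,3)] -> total=12
Click 3 (2,3) count=3: revealed 0 new [(none)] -> total=12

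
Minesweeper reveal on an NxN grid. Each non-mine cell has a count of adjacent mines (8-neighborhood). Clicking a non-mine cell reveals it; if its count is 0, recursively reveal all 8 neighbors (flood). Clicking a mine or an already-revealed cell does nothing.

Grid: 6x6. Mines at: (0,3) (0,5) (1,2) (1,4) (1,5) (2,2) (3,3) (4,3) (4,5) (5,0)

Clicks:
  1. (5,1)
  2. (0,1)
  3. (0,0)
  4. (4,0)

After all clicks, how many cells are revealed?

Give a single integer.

Answer: 11

Derivation:
Click 1 (5,1) count=1: revealed 1 new [(5,1)] -> total=1
Click 2 (0,1) count=1: revealed 1 new [(0,1)] -> total=2
Click 3 (0,0) count=0: revealed 9 new [(0,0) (1,0) (1,1) (2,0) (2,1) (3,0) (3,1) (4,0) (4,1)] -> total=11
Click 4 (4,0) count=1: revealed 0 new [(none)] -> total=11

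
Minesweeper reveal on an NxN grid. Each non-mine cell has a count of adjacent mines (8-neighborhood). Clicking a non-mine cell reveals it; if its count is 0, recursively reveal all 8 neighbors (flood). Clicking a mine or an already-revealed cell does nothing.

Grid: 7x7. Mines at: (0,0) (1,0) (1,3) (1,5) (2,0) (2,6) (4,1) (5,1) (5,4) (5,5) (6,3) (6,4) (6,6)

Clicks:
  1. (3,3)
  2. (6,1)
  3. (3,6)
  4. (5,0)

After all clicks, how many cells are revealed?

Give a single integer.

Click 1 (3,3) count=0: revealed 12 new [(2,2) (2,3) (2,4) (2,5) (3,2) (3,3) (3,4) (3,5) (4,2) (4,3) (4,4) (4,5)] -> total=12
Click 2 (6,1) count=1: revealed 1 new [(6,1)] -> total=13
Click 3 (3,6) count=1: revealed 1 new [(3,6)] -> total=14
Click 4 (5,0) count=2: revealed 1 new [(5,0)] -> total=15

Answer: 15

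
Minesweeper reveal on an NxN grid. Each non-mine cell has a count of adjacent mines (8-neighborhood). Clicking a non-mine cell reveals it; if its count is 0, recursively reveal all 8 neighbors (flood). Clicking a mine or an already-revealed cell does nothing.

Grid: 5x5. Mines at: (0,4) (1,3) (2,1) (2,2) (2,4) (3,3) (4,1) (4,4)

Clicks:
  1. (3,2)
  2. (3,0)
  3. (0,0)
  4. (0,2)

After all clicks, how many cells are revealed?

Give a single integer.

Answer: 8

Derivation:
Click 1 (3,2) count=4: revealed 1 new [(3,2)] -> total=1
Click 2 (3,0) count=2: revealed 1 new [(3,0)] -> total=2
Click 3 (0,0) count=0: revealed 6 new [(0,0) (0,1) (0,2) (1,0) (1,1) (1,2)] -> total=8
Click 4 (0,2) count=1: revealed 0 new [(none)] -> total=8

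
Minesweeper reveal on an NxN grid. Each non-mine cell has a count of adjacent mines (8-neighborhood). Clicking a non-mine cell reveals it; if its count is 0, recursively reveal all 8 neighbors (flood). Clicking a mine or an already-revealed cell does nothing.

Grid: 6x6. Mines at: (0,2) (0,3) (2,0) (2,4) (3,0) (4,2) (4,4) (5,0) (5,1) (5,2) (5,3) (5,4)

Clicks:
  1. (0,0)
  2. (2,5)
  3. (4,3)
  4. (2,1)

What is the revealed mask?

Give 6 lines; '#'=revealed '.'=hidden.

Click 1 (0,0) count=0: revealed 4 new [(0,0) (0,1) (1,0) (1,1)] -> total=4
Click 2 (2,5) count=1: revealed 1 new [(2,5)] -> total=5
Click 3 (4,3) count=5: revealed 1 new [(4,3)] -> total=6
Click 4 (2,1) count=2: revealed 1 new [(2,1)] -> total=7

Answer: ##....
##....
.#...#
......
...#..
......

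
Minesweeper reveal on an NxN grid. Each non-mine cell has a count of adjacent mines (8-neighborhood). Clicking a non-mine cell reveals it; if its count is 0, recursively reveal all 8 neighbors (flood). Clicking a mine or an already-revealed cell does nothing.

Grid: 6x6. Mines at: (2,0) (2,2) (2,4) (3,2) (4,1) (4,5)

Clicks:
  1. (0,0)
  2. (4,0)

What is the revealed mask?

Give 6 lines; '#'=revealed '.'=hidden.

Answer: ######
######
......
......
#.....
......

Derivation:
Click 1 (0,0) count=0: revealed 12 new [(0,0) (0,1) (0,2) (0,3) (0,4) (0,5) (1,0) (1,1) (1,2) (1,3) (1,4) (1,5)] -> total=12
Click 2 (4,0) count=1: revealed 1 new [(4,0)] -> total=13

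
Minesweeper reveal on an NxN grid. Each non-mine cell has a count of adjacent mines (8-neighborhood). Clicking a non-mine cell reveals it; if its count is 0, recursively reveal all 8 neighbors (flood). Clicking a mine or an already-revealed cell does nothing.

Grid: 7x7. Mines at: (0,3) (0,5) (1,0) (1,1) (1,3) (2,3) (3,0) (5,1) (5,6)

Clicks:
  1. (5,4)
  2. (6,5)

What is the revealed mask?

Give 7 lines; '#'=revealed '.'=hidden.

Click 1 (5,4) count=0: revealed 24 new [(1,4) (1,5) (1,6) (2,4) (2,5) (2,6) (3,2) (3,3) (3,4) (3,5) (3,6) (4,2) (4,3) (4,4) (4,5) (4,6) (5,2) (5,3) (5,4) (5,5) (6,2) (6,3) (6,4) (6,5)] -> total=24
Click 2 (6,5) count=1: revealed 0 new [(none)] -> total=24

Answer: .......
....###
....###
..#####
..#####
..####.
..####.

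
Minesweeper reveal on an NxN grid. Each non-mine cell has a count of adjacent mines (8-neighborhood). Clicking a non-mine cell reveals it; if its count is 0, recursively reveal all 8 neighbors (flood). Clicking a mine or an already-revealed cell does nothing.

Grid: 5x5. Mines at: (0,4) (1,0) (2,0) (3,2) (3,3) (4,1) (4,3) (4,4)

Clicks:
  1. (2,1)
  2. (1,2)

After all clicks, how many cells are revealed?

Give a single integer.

Click 1 (2,1) count=3: revealed 1 new [(2,1)] -> total=1
Click 2 (1,2) count=0: revealed 8 new [(0,1) (0,2) (0,3) (1,1) (1,2) (1,3) (2,2) (2,3)] -> total=9

Answer: 9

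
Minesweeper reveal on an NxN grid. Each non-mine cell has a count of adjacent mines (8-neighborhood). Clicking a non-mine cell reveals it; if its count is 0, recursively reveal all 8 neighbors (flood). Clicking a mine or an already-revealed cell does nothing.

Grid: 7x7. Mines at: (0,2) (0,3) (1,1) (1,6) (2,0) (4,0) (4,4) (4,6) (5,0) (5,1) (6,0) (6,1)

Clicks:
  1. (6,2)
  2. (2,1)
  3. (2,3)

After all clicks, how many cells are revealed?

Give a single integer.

Click 1 (6,2) count=2: revealed 1 new [(6,2)] -> total=1
Click 2 (2,1) count=2: revealed 1 new [(2,1)] -> total=2
Click 3 (2,3) count=0: revealed 16 new [(1,2) (1,3) (1,4) (1,5) (2,2) (2,3) (2,4) (2,5) (3,1) (3,2) (3,3) (3,4) (3,5) (4,1) (4,2) (4,3)] -> total=18

Answer: 18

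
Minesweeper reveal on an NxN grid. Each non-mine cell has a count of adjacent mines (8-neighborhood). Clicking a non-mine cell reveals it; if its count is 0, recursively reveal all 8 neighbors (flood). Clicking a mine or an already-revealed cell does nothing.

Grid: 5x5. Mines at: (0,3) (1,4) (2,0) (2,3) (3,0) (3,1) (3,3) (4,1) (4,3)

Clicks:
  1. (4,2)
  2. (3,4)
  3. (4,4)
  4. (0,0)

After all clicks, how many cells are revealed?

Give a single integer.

Answer: 9

Derivation:
Click 1 (4,2) count=4: revealed 1 new [(4,2)] -> total=1
Click 2 (3,4) count=3: revealed 1 new [(3,4)] -> total=2
Click 3 (4,4) count=2: revealed 1 new [(4,4)] -> total=3
Click 4 (0,0) count=0: revealed 6 new [(0,0) (0,1) (0,2) (1,0) (1,1) (1,2)] -> total=9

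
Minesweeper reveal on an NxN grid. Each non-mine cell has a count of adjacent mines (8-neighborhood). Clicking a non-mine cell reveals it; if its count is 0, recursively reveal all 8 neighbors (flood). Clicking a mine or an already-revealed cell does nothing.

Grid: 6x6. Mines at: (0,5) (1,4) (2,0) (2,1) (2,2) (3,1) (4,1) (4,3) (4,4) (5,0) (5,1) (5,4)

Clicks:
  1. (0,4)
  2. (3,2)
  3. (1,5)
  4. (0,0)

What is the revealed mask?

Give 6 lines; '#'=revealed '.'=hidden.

Answer: #####.
####.#
......
..#...
......
......

Derivation:
Click 1 (0,4) count=2: revealed 1 new [(0,4)] -> total=1
Click 2 (3,2) count=5: revealed 1 new [(3,2)] -> total=2
Click 3 (1,5) count=2: revealed 1 new [(1,5)] -> total=3
Click 4 (0,0) count=0: revealed 8 new [(0,0) (0,1) (0,2) (0,3) (1,0) (1,1) (1,2) (1,3)] -> total=11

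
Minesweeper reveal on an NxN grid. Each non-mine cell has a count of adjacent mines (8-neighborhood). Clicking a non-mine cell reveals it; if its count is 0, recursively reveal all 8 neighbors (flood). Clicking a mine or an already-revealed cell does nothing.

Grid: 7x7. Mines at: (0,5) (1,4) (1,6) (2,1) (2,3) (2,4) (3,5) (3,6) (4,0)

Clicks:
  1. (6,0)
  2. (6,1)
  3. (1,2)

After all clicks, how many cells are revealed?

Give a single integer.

Click 1 (6,0) count=0: revealed 24 new [(3,1) (3,2) (3,3) (3,4) (4,1) (4,2) (4,3) (4,4) (4,5) (4,6) (5,0) (5,1) (5,2) (5,3) (5,4) (5,5) (5,6) (6,0) (6,1) (6,2) (6,3) (6,4) (6,5) (6,6)] -> total=24
Click 2 (6,1) count=0: revealed 0 new [(none)] -> total=24
Click 3 (1,2) count=2: revealed 1 new [(1,2)] -> total=25

Answer: 25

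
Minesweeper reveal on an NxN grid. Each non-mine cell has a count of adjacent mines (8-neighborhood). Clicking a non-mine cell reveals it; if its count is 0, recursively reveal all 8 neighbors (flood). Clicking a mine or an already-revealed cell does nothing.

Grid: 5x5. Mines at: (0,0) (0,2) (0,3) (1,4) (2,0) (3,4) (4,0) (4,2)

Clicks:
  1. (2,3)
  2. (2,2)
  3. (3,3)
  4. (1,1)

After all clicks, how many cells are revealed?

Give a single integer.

Click 1 (2,3) count=2: revealed 1 new [(2,3)] -> total=1
Click 2 (2,2) count=0: revealed 8 new [(1,1) (1,2) (1,3) (2,1) (2,2) (3,1) (3,2) (3,3)] -> total=9
Click 3 (3,3) count=2: revealed 0 new [(none)] -> total=9
Click 4 (1,1) count=3: revealed 0 new [(none)] -> total=9

Answer: 9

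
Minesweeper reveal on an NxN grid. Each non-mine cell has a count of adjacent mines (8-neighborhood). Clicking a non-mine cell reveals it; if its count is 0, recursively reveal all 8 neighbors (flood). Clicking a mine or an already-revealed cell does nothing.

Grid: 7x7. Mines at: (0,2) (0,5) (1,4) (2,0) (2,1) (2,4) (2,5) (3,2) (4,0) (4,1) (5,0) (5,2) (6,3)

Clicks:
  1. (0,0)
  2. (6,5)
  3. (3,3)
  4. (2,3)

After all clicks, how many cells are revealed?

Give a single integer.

Answer: 20

Derivation:
Click 1 (0,0) count=0: revealed 4 new [(0,0) (0,1) (1,0) (1,1)] -> total=4
Click 2 (6,5) count=0: revealed 15 new [(3,3) (3,4) (3,5) (3,6) (4,3) (4,4) (4,5) (4,6) (5,3) (5,4) (5,5) (5,6) (6,4) (6,5) (6,6)] -> total=19
Click 3 (3,3) count=2: revealed 0 new [(none)] -> total=19
Click 4 (2,3) count=3: revealed 1 new [(2,3)] -> total=20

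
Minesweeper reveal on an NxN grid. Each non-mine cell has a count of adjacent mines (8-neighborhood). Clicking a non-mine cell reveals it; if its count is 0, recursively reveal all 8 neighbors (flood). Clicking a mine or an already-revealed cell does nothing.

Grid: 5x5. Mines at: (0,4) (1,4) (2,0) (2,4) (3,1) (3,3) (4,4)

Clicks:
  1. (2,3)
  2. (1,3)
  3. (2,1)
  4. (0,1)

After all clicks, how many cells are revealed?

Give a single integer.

Answer: 11

Derivation:
Click 1 (2,3) count=3: revealed 1 new [(2,3)] -> total=1
Click 2 (1,3) count=3: revealed 1 new [(1,3)] -> total=2
Click 3 (2,1) count=2: revealed 1 new [(2,1)] -> total=3
Click 4 (0,1) count=0: revealed 8 new [(0,0) (0,1) (0,2) (0,3) (1,0) (1,1) (1,2) (2,2)] -> total=11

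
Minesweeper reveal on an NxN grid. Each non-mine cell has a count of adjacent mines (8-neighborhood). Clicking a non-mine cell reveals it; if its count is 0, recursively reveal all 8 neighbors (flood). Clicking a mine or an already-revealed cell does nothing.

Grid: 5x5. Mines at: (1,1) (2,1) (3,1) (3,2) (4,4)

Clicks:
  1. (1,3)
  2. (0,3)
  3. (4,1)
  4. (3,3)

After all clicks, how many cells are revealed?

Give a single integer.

Answer: 12

Derivation:
Click 1 (1,3) count=0: revealed 11 new [(0,2) (0,3) (0,4) (1,2) (1,3) (1,4) (2,2) (2,3) (2,4) (3,3) (3,4)] -> total=11
Click 2 (0,3) count=0: revealed 0 new [(none)] -> total=11
Click 3 (4,1) count=2: revealed 1 new [(4,1)] -> total=12
Click 4 (3,3) count=2: revealed 0 new [(none)] -> total=12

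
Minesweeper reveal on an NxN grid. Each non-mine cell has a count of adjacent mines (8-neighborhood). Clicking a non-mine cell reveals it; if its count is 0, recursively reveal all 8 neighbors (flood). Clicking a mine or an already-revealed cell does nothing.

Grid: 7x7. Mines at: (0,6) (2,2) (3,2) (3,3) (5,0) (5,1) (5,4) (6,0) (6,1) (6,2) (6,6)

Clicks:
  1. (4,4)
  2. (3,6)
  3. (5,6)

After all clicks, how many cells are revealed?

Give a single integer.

Answer: 31

Derivation:
Click 1 (4,4) count=2: revealed 1 new [(4,4)] -> total=1
Click 2 (3,6) count=0: revealed 30 new [(0,0) (0,1) (0,2) (0,3) (0,4) (0,5) (1,0) (1,1) (1,2) (1,3) (1,4) (1,5) (1,6) (2,0) (2,1) (2,3) (2,4) (2,5) (2,6) (3,0) (3,1) (3,4) (3,5) (3,6) (4,0) (4,1) (4,5) (4,6) (5,5) (5,6)] -> total=31
Click 3 (5,6) count=1: revealed 0 new [(none)] -> total=31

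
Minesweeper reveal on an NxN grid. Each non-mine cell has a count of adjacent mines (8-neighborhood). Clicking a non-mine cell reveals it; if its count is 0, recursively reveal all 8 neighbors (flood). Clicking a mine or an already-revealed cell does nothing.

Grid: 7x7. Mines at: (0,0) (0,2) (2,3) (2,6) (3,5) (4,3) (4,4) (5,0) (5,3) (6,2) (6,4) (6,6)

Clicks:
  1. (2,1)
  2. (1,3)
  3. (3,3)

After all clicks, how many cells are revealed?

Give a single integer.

Answer: 14

Derivation:
Click 1 (2,1) count=0: revealed 12 new [(1,0) (1,1) (1,2) (2,0) (2,1) (2,2) (3,0) (3,1) (3,2) (4,0) (4,1) (4,2)] -> total=12
Click 2 (1,3) count=2: revealed 1 new [(1,3)] -> total=13
Click 3 (3,3) count=3: revealed 1 new [(3,3)] -> total=14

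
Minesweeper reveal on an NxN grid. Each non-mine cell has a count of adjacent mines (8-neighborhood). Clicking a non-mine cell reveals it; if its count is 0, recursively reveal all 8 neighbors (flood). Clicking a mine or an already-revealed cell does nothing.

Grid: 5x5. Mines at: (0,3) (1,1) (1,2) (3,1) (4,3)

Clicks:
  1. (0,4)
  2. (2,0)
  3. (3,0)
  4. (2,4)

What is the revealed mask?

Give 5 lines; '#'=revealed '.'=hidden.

Click 1 (0,4) count=1: revealed 1 new [(0,4)] -> total=1
Click 2 (2,0) count=2: revealed 1 new [(2,0)] -> total=2
Click 3 (3,0) count=1: revealed 1 new [(3,0)] -> total=3
Click 4 (2,4) count=0: revealed 6 new [(1,3) (1,4) (2,3) (2,4) (3,3) (3,4)] -> total=9

Answer: ....#
...##
#..##
#..##
.....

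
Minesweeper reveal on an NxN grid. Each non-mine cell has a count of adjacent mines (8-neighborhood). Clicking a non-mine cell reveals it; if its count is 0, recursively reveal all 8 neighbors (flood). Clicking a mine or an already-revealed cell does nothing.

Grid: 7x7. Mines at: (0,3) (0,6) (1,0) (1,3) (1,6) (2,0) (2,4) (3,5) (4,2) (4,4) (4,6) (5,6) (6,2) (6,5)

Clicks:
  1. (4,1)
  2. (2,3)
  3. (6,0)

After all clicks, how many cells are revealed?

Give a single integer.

Answer: 9

Derivation:
Click 1 (4,1) count=1: revealed 1 new [(4,1)] -> total=1
Click 2 (2,3) count=2: revealed 1 new [(2,3)] -> total=2
Click 3 (6,0) count=0: revealed 7 new [(3,0) (3,1) (4,0) (5,0) (5,1) (6,0) (6,1)] -> total=9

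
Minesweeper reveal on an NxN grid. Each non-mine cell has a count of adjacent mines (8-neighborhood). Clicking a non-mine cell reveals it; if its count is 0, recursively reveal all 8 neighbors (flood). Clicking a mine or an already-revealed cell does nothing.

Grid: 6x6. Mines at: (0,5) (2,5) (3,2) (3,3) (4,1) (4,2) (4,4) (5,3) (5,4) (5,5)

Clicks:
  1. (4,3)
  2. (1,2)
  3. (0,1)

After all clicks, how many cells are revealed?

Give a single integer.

Click 1 (4,3) count=6: revealed 1 new [(4,3)] -> total=1
Click 2 (1,2) count=0: revealed 17 new [(0,0) (0,1) (0,2) (0,3) (0,4) (1,0) (1,1) (1,2) (1,3) (1,4) (2,0) (2,1) (2,2) (2,3) (2,4) (3,0) (3,1)] -> total=18
Click 3 (0,1) count=0: revealed 0 new [(none)] -> total=18

Answer: 18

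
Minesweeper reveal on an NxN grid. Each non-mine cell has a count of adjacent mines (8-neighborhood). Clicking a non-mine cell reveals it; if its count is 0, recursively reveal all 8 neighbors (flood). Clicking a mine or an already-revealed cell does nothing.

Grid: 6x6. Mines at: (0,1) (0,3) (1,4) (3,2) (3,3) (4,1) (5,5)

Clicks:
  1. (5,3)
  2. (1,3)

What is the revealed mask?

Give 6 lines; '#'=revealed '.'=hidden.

Click 1 (5,3) count=0: revealed 6 new [(4,2) (4,3) (4,4) (5,2) (5,3) (5,4)] -> total=6
Click 2 (1,3) count=2: revealed 1 new [(1,3)] -> total=7

Answer: ......
...#..
......
......
..###.
..###.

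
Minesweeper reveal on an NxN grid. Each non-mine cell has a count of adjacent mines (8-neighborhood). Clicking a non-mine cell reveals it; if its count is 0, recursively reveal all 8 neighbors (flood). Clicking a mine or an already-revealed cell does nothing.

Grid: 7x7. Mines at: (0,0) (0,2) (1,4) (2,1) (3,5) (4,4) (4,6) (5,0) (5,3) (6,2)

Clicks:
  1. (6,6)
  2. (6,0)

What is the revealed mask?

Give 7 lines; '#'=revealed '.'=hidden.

Answer: .......
.......
.......
.......
.......
....###
#...###

Derivation:
Click 1 (6,6) count=0: revealed 6 new [(5,4) (5,5) (5,6) (6,4) (6,5) (6,6)] -> total=6
Click 2 (6,0) count=1: revealed 1 new [(6,0)] -> total=7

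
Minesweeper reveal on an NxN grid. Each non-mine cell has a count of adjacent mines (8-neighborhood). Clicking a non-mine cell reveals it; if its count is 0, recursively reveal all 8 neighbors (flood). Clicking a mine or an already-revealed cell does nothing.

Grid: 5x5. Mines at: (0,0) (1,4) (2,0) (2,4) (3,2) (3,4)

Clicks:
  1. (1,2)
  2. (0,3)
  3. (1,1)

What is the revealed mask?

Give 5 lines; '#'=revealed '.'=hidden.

Click 1 (1,2) count=0: revealed 9 new [(0,1) (0,2) (0,3) (1,1) (1,2) (1,3) (2,1) (2,2) (2,3)] -> total=9
Click 2 (0,3) count=1: revealed 0 new [(none)] -> total=9
Click 3 (1,1) count=2: revealed 0 new [(none)] -> total=9

Answer: .###.
.###.
.###.
.....
.....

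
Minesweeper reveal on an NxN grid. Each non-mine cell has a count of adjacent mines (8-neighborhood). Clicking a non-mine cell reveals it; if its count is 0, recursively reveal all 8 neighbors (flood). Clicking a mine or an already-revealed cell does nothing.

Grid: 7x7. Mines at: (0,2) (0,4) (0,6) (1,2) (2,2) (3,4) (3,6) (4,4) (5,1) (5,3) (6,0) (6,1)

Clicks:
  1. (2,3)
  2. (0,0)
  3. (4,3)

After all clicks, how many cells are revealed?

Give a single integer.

Answer: 12

Derivation:
Click 1 (2,3) count=3: revealed 1 new [(2,3)] -> total=1
Click 2 (0,0) count=0: revealed 10 new [(0,0) (0,1) (1,0) (1,1) (2,0) (2,1) (3,0) (3,1) (4,0) (4,1)] -> total=11
Click 3 (4,3) count=3: revealed 1 new [(4,3)] -> total=12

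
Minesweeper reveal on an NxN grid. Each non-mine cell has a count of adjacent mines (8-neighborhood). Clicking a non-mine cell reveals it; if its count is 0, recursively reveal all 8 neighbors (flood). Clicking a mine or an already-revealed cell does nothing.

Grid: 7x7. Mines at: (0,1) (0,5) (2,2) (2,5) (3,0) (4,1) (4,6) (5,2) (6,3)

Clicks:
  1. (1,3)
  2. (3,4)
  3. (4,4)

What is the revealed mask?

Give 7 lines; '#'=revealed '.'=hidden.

Click 1 (1,3) count=1: revealed 1 new [(1,3)] -> total=1
Click 2 (3,4) count=1: revealed 1 new [(3,4)] -> total=2
Click 3 (4,4) count=0: revealed 8 new [(3,3) (3,5) (4,3) (4,4) (4,5) (5,3) (5,4) (5,5)] -> total=10

Answer: .......
...#...
.......
...###.
...###.
...###.
.......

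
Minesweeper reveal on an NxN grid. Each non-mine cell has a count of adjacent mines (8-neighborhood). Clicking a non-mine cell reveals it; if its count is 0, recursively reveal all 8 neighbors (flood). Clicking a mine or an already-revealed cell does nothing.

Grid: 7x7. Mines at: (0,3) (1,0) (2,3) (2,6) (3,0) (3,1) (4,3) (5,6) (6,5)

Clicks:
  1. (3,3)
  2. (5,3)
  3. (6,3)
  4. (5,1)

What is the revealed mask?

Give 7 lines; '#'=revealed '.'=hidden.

Answer: .......
.......
.......
...#...
###....
#####..
#####..

Derivation:
Click 1 (3,3) count=2: revealed 1 new [(3,3)] -> total=1
Click 2 (5,3) count=1: revealed 1 new [(5,3)] -> total=2
Click 3 (6,3) count=0: revealed 12 new [(4,0) (4,1) (4,2) (5,0) (5,1) (5,2) (5,4) (6,0) (6,1) (6,2) (6,3) (6,4)] -> total=14
Click 4 (5,1) count=0: revealed 0 new [(none)] -> total=14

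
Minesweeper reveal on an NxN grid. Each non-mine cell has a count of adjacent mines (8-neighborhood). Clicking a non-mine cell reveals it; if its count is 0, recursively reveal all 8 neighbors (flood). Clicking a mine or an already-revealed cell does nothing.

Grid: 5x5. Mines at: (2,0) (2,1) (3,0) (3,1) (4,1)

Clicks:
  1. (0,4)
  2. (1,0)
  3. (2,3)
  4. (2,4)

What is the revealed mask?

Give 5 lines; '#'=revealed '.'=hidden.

Click 1 (0,4) count=0: revealed 19 new [(0,0) (0,1) (0,2) (0,3) (0,4) (1,0) (1,1) (1,2) (1,3) (1,4) (2,2) (2,3) (2,4) (3,2) (3,3) (3,4) (4,2) (4,3) (4,4)] -> total=19
Click 2 (1,0) count=2: revealed 0 new [(none)] -> total=19
Click 3 (2,3) count=0: revealed 0 new [(none)] -> total=19
Click 4 (2,4) count=0: revealed 0 new [(none)] -> total=19

Answer: #####
#####
..###
..###
..###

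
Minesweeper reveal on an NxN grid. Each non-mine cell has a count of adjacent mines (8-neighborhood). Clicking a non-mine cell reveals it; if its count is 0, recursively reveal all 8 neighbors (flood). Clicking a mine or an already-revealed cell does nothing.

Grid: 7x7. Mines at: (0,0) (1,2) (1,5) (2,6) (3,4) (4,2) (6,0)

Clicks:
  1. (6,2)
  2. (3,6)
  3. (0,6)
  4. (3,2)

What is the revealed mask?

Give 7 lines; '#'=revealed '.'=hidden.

Click 1 (6,2) count=0: revealed 18 new [(3,5) (3,6) (4,3) (4,4) (4,5) (4,6) (5,1) (5,2) (5,3) (5,4) (5,5) (5,6) (6,1) (6,2) (6,3) (6,4) (6,5) (6,6)] -> total=18
Click 2 (3,6) count=1: revealed 0 new [(none)] -> total=18
Click 3 (0,6) count=1: revealed 1 new [(0,6)] -> total=19
Click 4 (3,2) count=1: revealed 1 new [(3,2)] -> total=20

Answer: ......#
.......
.......
..#..##
...####
.######
.######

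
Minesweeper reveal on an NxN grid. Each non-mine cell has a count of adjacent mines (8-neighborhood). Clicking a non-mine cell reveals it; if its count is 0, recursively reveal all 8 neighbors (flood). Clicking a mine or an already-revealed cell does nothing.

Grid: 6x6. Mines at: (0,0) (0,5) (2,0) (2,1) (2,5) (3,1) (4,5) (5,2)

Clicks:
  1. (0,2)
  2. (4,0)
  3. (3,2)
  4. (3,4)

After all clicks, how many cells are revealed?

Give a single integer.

Click 1 (0,2) count=0: revealed 17 new [(0,1) (0,2) (0,3) (0,4) (1,1) (1,2) (1,3) (1,4) (2,2) (2,3) (2,4) (3,2) (3,3) (3,4) (4,2) (4,3) (4,4)] -> total=17
Click 2 (4,0) count=1: revealed 1 new [(4,0)] -> total=18
Click 3 (3,2) count=2: revealed 0 new [(none)] -> total=18
Click 4 (3,4) count=2: revealed 0 new [(none)] -> total=18

Answer: 18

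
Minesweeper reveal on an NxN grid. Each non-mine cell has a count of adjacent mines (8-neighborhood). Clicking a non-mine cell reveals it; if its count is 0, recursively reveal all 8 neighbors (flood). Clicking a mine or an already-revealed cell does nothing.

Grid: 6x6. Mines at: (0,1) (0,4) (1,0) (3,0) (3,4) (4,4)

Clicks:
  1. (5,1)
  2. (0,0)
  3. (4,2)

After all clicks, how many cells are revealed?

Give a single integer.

Click 1 (5,1) count=0: revealed 17 new [(1,1) (1,2) (1,3) (2,1) (2,2) (2,3) (3,1) (3,2) (3,3) (4,0) (4,1) (4,2) (4,3) (5,0) (5,1) (5,2) (5,3)] -> total=17
Click 2 (0,0) count=2: revealed 1 new [(0,0)] -> total=18
Click 3 (4,2) count=0: revealed 0 new [(none)] -> total=18

Answer: 18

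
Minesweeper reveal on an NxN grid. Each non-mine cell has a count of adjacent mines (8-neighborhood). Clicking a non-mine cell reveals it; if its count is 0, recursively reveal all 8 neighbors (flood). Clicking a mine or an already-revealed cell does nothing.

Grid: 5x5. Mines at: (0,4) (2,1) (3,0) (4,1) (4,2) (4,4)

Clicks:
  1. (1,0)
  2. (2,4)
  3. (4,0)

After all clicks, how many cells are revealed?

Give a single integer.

Click 1 (1,0) count=1: revealed 1 new [(1,0)] -> total=1
Click 2 (2,4) count=0: revealed 9 new [(1,2) (1,3) (1,4) (2,2) (2,3) (2,4) (3,2) (3,3) (3,4)] -> total=10
Click 3 (4,0) count=2: revealed 1 new [(4,0)] -> total=11

Answer: 11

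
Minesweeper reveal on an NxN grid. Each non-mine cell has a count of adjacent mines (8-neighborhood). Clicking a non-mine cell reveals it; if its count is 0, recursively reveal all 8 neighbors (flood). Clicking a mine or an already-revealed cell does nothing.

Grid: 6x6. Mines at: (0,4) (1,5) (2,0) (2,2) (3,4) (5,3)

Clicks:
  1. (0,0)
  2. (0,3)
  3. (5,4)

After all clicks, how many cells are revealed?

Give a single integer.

Answer: 9

Derivation:
Click 1 (0,0) count=0: revealed 8 new [(0,0) (0,1) (0,2) (0,3) (1,0) (1,1) (1,2) (1,3)] -> total=8
Click 2 (0,3) count=1: revealed 0 new [(none)] -> total=8
Click 3 (5,4) count=1: revealed 1 new [(5,4)] -> total=9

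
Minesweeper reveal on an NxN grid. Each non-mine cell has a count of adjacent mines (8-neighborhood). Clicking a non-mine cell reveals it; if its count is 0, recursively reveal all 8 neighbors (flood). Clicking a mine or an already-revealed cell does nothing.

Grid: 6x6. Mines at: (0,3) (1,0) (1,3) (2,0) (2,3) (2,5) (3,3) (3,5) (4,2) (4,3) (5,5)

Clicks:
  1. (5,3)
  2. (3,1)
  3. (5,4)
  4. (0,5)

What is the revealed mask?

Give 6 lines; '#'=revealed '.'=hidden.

Click 1 (5,3) count=2: revealed 1 new [(5,3)] -> total=1
Click 2 (3,1) count=2: revealed 1 new [(3,1)] -> total=2
Click 3 (5,4) count=2: revealed 1 new [(5,4)] -> total=3
Click 4 (0,5) count=0: revealed 4 new [(0,4) (0,5) (1,4) (1,5)] -> total=7

Answer: ....##
....##
......
.#....
......
...##.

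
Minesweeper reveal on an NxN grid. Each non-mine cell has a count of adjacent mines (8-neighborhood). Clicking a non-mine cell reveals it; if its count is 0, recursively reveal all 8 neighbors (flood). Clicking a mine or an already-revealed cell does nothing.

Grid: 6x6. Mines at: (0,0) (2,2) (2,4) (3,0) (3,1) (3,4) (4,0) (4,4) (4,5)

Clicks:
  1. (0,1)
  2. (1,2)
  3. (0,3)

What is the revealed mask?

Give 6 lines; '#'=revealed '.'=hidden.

Answer: .#####
.#####
......
......
......
......

Derivation:
Click 1 (0,1) count=1: revealed 1 new [(0,1)] -> total=1
Click 2 (1,2) count=1: revealed 1 new [(1,2)] -> total=2
Click 3 (0,3) count=0: revealed 8 new [(0,2) (0,3) (0,4) (0,5) (1,1) (1,3) (1,4) (1,5)] -> total=10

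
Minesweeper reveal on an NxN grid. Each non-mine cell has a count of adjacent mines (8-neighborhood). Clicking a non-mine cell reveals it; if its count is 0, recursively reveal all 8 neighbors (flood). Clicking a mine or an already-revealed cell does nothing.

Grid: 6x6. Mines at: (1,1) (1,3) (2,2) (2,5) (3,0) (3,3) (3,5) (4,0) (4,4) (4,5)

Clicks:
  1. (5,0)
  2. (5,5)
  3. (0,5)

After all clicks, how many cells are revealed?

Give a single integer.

Answer: 6

Derivation:
Click 1 (5,0) count=1: revealed 1 new [(5,0)] -> total=1
Click 2 (5,5) count=2: revealed 1 new [(5,5)] -> total=2
Click 3 (0,5) count=0: revealed 4 new [(0,4) (0,5) (1,4) (1,5)] -> total=6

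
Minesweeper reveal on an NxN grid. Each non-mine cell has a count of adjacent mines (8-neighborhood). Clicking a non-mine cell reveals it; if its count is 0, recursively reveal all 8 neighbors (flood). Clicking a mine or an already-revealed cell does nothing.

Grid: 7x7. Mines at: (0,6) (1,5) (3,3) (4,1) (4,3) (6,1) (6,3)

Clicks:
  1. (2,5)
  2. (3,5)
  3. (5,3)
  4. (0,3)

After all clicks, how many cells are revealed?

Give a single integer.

Click 1 (2,5) count=1: revealed 1 new [(2,5)] -> total=1
Click 2 (3,5) count=0: revealed 14 new [(2,4) (2,6) (3,4) (3,5) (3,6) (4,4) (4,5) (4,6) (5,4) (5,5) (5,6) (6,4) (6,5) (6,6)] -> total=15
Click 3 (5,3) count=2: revealed 1 new [(5,3)] -> total=16
Click 4 (0,3) count=0: revealed 17 new [(0,0) (0,1) (0,2) (0,3) (0,4) (1,0) (1,1) (1,2) (1,3) (1,4) (2,0) (2,1) (2,2) (2,3) (3,0) (3,1) (3,2)] -> total=33

Answer: 33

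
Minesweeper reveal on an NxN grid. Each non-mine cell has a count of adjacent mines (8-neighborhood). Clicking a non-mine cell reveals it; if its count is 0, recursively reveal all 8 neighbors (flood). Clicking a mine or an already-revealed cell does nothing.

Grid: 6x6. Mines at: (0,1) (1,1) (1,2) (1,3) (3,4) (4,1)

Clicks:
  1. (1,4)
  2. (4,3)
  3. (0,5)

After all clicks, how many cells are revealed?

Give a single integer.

Click 1 (1,4) count=1: revealed 1 new [(1,4)] -> total=1
Click 2 (4,3) count=1: revealed 1 new [(4,3)] -> total=2
Click 3 (0,5) count=0: revealed 5 new [(0,4) (0,5) (1,5) (2,4) (2,5)] -> total=7

Answer: 7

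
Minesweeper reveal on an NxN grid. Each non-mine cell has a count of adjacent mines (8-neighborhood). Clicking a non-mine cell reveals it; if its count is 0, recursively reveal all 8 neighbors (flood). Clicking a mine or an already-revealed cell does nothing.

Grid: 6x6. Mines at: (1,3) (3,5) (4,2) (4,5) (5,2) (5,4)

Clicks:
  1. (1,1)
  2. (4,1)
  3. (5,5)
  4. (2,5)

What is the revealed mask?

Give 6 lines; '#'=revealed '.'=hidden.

Answer: ###...
###...
###..#
###...
##....
##...#

Derivation:
Click 1 (1,1) count=0: revealed 16 new [(0,0) (0,1) (0,2) (1,0) (1,1) (1,2) (2,0) (2,1) (2,2) (3,0) (3,1) (3,2) (4,0) (4,1) (5,0) (5,1)] -> total=16
Click 2 (4,1) count=2: revealed 0 new [(none)] -> total=16
Click 3 (5,5) count=2: revealed 1 new [(5,5)] -> total=17
Click 4 (2,5) count=1: revealed 1 new [(2,5)] -> total=18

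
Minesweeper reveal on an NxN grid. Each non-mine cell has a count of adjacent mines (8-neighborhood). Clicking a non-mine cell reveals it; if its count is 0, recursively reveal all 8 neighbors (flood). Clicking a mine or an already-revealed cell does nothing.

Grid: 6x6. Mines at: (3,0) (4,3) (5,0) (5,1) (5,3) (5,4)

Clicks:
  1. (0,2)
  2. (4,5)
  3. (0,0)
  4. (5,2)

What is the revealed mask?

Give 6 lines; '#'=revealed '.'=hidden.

Answer: ######
######
######
.#####
....##
..#...

Derivation:
Click 1 (0,2) count=0: revealed 25 new [(0,0) (0,1) (0,2) (0,3) (0,4) (0,5) (1,0) (1,1) (1,2) (1,3) (1,4) (1,5) (2,0) (2,1) (2,2) (2,3) (2,4) (2,5) (3,1) (3,2) (3,3) (3,4) (3,5) (4,4) (4,5)] -> total=25
Click 2 (4,5) count=1: revealed 0 new [(none)] -> total=25
Click 3 (0,0) count=0: revealed 0 new [(none)] -> total=25
Click 4 (5,2) count=3: revealed 1 new [(5,2)] -> total=26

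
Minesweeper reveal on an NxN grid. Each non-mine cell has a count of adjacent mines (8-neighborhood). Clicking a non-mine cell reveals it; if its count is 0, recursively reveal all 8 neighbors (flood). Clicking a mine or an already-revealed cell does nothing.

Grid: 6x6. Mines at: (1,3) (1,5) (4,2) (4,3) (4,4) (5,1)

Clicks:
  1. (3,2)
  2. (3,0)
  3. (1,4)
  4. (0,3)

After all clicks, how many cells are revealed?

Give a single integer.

Answer: 16

Derivation:
Click 1 (3,2) count=2: revealed 1 new [(3,2)] -> total=1
Click 2 (3,0) count=0: revealed 13 new [(0,0) (0,1) (0,2) (1,0) (1,1) (1,2) (2,0) (2,1) (2,2) (3,0) (3,1) (4,0) (4,1)] -> total=14
Click 3 (1,4) count=2: revealed 1 new [(1,4)] -> total=15
Click 4 (0,3) count=1: revealed 1 new [(0,3)] -> total=16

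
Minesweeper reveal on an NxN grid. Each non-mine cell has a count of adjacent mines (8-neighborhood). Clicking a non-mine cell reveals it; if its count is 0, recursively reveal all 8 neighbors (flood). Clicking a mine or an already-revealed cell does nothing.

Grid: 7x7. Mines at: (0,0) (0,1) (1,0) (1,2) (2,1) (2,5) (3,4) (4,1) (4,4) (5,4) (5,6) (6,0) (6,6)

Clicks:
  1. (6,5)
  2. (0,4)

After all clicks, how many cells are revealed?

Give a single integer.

Click 1 (6,5) count=3: revealed 1 new [(6,5)] -> total=1
Click 2 (0,4) count=0: revealed 8 new [(0,3) (0,4) (0,5) (0,6) (1,3) (1,4) (1,5) (1,6)] -> total=9

Answer: 9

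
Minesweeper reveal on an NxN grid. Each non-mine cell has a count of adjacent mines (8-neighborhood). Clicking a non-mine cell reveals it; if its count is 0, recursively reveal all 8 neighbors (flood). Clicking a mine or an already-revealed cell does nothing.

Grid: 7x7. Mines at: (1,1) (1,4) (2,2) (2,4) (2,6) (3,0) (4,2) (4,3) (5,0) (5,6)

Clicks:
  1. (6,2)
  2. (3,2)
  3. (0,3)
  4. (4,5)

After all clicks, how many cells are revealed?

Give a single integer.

Click 1 (6,2) count=0: revealed 10 new [(5,1) (5,2) (5,3) (5,4) (5,5) (6,1) (6,2) (6,3) (6,4) (6,5)] -> total=10
Click 2 (3,2) count=3: revealed 1 new [(3,2)] -> total=11
Click 3 (0,3) count=1: revealed 1 new [(0,3)] -> total=12
Click 4 (4,5) count=1: revealed 1 new [(4,5)] -> total=13

Answer: 13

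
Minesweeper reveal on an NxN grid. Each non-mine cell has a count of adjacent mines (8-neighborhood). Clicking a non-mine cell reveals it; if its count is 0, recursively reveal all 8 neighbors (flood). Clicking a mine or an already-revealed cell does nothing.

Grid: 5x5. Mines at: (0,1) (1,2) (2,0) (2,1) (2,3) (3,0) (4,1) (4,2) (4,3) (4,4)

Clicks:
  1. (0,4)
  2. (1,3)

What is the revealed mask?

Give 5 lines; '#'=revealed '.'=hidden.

Answer: ...##
...##
.....
.....
.....

Derivation:
Click 1 (0,4) count=0: revealed 4 new [(0,3) (0,4) (1,3) (1,4)] -> total=4
Click 2 (1,3) count=2: revealed 0 new [(none)] -> total=4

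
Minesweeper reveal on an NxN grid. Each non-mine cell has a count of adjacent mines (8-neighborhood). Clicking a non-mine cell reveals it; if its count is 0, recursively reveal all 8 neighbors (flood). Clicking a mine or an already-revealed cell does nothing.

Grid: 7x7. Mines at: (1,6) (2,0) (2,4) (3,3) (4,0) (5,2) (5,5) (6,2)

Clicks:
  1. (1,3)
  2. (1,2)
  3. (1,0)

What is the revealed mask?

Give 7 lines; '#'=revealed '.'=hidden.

Click 1 (1,3) count=1: revealed 1 new [(1,3)] -> total=1
Click 2 (1,2) count=0: revealed 14 new [(0,0) (0,1) (0,2) (0,3) (0,4) (0,5) (1,0) (1,1) (1,2) (1,4) (1,5) (2,1) (2,2) (2,3)] -> total=15
Click 3 (1,0) count=1: revealed 0 new [(none)] -> total=15

Answer: ######.
######.
.###...
.......
.......
.......
.......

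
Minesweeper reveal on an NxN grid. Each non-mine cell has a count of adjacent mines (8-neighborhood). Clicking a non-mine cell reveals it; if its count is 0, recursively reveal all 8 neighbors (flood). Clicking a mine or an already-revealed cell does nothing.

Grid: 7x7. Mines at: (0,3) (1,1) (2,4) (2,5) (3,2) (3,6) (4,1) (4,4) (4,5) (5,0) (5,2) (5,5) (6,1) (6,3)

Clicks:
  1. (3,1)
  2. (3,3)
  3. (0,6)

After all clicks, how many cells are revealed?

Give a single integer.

Answer: 8

Derivation:
Click 1 (3,1) count=2: revealed 1 new [(3,1)] -> total=1
Click 2 (3,3) count=3: revealed 1 new [(3,3)] -> total=2
Click 3 (0,6) count=0: revealed 6 new [(0,4) (0,5) (0,6) (1,4) (1,5) (1,6)] -> total=8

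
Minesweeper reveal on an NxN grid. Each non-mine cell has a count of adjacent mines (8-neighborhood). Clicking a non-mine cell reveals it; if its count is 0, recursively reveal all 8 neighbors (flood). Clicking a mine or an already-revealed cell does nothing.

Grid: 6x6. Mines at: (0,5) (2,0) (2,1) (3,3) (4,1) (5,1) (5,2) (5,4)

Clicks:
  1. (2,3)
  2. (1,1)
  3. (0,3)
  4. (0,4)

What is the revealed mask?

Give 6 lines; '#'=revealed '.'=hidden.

Answer: #####.
#####.
..###.
......
......
......

Derivation:
Click 1 (2,3) count=1: revealed 1 new [(2,3)] -> total=1
Click 2 (1,1) count=2: revealed 1 new [(1,1)] -> total=2
Click 3 (0,3) count=0: revealed 11 new [(0,0) (0,1) (0,2) (0,3) (0,4) (1,0) (1,2) (1,3) (1,4) (2,2) (2,4)] -> total=13
Click 4 (0,4) count=1: revealed 0 new [(none)] -> total=13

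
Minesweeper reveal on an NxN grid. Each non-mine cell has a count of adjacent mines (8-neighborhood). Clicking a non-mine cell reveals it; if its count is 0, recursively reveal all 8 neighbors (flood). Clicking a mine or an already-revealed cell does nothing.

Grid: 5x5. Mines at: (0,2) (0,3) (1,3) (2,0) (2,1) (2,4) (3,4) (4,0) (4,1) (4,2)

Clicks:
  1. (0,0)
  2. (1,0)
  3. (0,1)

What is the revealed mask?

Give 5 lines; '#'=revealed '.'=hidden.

Answer: ##...
##...
.....
.....
.....

Derivation:
Click 1 (0,0) count=0: revealed 4 new [(0,0) (0,1) (1,0) (1,1)] -> total=4
Click 2 (1,0) count=2: revealed 0 new [(none)] -> total=4
Click 3 (0,1) count=1: revealed 0 new [(none)] -> total=4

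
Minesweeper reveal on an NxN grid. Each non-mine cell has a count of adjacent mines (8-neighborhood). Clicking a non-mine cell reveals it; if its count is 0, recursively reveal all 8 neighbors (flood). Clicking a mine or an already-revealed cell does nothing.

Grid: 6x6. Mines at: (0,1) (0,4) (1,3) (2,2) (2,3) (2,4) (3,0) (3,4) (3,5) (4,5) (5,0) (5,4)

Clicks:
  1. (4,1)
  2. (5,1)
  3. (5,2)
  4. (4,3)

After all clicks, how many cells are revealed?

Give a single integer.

Click 1 (4,1) count=2: revealed 1 new [(4,1)] -> total=1
Click 2 (5,1) count=1: revealed 1 new [(5,1)] -> total=2
Click 3 (5,2) count=0: revealed 7 new [(3,1) (3,2) (3,3) (4,2) (4,3) (5,2) (5,3)] -> total=9
Click 4 (4,3) count=2: revealed 0 new [(none)] -> total=9

Answer: 9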